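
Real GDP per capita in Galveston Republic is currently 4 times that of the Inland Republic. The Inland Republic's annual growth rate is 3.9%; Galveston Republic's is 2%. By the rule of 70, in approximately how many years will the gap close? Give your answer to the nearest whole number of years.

What matters is the difference: 1.9 pp.
Rule of 70 on the gap: the ratio halves every 70/1.9 ≈ 36.84 years.
A 4 times gap closes after 2 halvings: 2 × 36.84 ≈ 74 years.

around 74 years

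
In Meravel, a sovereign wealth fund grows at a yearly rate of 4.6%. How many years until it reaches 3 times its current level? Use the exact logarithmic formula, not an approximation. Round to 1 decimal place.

t = ln(3) / ln(1 + 0.046) = 1.0986 / 0.044973 ≈ 24.43.

24.4 years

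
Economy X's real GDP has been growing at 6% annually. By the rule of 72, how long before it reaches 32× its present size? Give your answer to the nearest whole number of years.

approximately 60 years

At 6% it doubles every 72/6 ≈ 12.00 years.
Getting to 32× needs 5 doublings: 5 × 12.00 ≈ 60 years.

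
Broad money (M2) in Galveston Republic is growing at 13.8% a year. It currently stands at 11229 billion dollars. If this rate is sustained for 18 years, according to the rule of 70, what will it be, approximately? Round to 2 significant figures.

approximately 130000 billion dollars

Doubling time ≈ 70/13.8 = 5.07 years.
18 years is 18/5.07 ≈ 3.55 doublings, a factor of 2^3.55 ≈ 11.71.
11229 × 11.71 ≈ 130000 billion dollars.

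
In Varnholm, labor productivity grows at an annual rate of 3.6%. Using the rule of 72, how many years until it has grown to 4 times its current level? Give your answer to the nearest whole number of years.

40 years

Doubling time ≈ 72/3.6 = 20.00 years.
4 = 2^2, so 2 doublings → 40 years.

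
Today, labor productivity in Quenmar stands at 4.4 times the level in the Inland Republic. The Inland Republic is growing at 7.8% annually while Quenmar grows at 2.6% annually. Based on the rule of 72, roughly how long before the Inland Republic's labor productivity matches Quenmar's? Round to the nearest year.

The growth-rate gap is 7.8% − 2.6% = 5.2 percentage points.
So the ratio between them halves every 72/5.2 ≈ 13.85 years.
A 4.4 times gap takes log₂(4.4) ≈ 2.14 halvings to close: 2.14 × 13.85 ≈ 30 years.

roughly 30 years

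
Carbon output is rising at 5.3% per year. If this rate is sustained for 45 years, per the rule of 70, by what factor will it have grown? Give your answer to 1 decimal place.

approximately 10.6 times

Doubling time ≈ 70/5.3 = 13.21 years.
45 years / 13.21 ≈ 3.41 doublings → factor 2^3.41 ≈ 10.6.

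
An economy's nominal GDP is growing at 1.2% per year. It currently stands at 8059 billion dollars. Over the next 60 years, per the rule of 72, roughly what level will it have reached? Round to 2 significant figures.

Doubling time ≈ 72/1.2 = 60.00 years.
60 years is 60/60.00 ≈ 1.00 doublings, a factor of 2^1.00 ≈ 2.00.
8059 × 2.00 ≈ 16000 billion dollars.

roughly 16000 billion dollars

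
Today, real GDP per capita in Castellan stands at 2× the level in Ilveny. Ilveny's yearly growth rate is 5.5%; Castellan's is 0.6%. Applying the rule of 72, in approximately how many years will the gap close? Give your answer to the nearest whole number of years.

Ilveny gains on Castellan at 5.5% − 0.6% = 4.9 points a year.
At that relative rate the gap halves every 72/4.9 ≈ 14.69 years.
A 2× gap closes after 1 halving: 1 × 14.69 ≈ 15 years.

around 15 years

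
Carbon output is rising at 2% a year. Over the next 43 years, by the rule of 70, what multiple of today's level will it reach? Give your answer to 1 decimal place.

Doubling time ≈ 70/2 = 35.00 years.
43 years / 35.00 ≈ 1.23 doublings → factor 2^1.23 ≈ 2.3.

2.3 times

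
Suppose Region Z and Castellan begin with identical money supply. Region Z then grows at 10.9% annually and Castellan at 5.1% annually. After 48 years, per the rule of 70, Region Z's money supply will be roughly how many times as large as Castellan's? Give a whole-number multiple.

roughly 16 times

Rate gap = 10.9% − 5.1% = 5.8 points.
The ratio doubles every 70/5.8 ≈ 12.07 years.
48/12.07 ≈ 3.98 doublings → ratio ≈ 2^3.98 ≈ 16.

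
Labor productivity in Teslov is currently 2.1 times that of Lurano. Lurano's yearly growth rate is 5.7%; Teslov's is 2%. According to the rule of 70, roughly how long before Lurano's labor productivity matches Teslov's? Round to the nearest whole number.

Lurano gains on Teslov at 5.7% − 2% = 3.7 points a year.
At that relative rate the gap halves every 70/3.7 ≈ 18.92 years.
A 2.1 times gap takes log₂(2.1) ≈ 1.07 halvings to close: 1.07 × 18.92 ≈ 20 years.

about 20 years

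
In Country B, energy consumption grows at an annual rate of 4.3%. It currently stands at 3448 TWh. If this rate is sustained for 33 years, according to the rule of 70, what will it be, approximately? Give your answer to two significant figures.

Doubling time ≈ 70/4.3 = 16.28 years.
33 years is 33/16.28 ≈ 2.03 doublings, a factor of 2^2.03 ≈ 4.08.
3448 × 4.08 ≈ 14000 TWh.

around 14000 TWh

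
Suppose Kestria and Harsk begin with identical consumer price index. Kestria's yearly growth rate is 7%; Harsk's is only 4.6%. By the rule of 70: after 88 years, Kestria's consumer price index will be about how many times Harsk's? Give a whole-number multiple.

Only the 2.4-point difference matters.
70/2.4 ≈ 29.17 years per doubling of the ratio; 88 years gives 3.02 doublings, so ≈ 8×.

≈ 8 times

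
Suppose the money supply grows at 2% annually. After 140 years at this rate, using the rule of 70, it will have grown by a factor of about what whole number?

70/2 ≈ 35.00 years per doubling.
140 years fits 4 doublings: 2^4 = 16.

about 16 times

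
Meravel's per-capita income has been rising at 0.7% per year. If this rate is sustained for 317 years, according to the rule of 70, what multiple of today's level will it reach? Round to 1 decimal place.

≈ 9.0 times

Doubling time ≈ 70/0.7 = 100.00 years.
317 years / 100.00 ≈ 3.17 doublings → factor 2^3.17 ≈ 9.0.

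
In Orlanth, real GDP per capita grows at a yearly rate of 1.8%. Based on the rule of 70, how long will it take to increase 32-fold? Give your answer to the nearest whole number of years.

One doubling takes 70/1.8 = 38.89 years.
Getting to 32× needs 5 doublings: 5 × 38.89 ≈ 194 years.

roughly 194 years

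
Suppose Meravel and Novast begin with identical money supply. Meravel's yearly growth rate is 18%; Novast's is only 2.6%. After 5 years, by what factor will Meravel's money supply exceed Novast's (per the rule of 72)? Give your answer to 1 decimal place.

Only the 15.4-point difference matters.
72/15.4 ≈ 4.68 years per doubling of the ratio; 5 years gives 1.07 doublings, so ≈ 2.1×.

about 2.1 times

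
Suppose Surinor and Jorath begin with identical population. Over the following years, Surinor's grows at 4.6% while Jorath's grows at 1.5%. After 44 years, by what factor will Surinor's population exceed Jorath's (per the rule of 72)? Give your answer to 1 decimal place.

Surinor pulls ahead at 3.1 pp per year, so the ratio doubles every 72/3.1 ≈ 23.23 years.
In 44 years that's 1.89 doublings: 2^1.89 ≈ 3.7.

3.7 times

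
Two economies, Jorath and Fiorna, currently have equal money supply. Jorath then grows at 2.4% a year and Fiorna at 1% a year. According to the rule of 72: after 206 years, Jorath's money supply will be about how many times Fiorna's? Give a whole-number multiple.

roughly 16 times

Only the 1.4-point difference matters.
72/1.4 ≈ 51.43 years per doubling of the ratio; 206 years gives 4.01 doublings, so ≈ 16×.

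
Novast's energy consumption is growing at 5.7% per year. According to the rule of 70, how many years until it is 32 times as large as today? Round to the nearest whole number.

At 5.7% it doubles every 70/5.7 ≈ 12.28 years.
Getting to 32× needs 5 doublings: 5 × 12.28 ≈ 61 years.

61 years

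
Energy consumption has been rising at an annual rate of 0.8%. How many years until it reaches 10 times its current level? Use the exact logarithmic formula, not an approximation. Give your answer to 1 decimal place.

289.0 years

t = ln(10) / ln(1 + 0.008) = 2.3026 / 0.007968 ≈ 288.98.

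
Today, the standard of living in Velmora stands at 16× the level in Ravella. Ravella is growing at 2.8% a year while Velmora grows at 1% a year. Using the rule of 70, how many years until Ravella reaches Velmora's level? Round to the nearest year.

What matters is the difference: 1.8 pp.
Rule of 70 on the gap: the ratio halves every 70/1.8 ≈ 38.89 years.
A 16× gap closes after 4 halvings: 4 × 38.89 ≈ 156 years.

156 years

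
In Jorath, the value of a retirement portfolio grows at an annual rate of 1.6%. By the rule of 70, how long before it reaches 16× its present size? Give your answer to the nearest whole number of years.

Doubling time ≈ 70/1.6 = 43.75 years.
16× is 4 doublings, so 4 × 43.75 ≈ 175 years.

≈ 175 years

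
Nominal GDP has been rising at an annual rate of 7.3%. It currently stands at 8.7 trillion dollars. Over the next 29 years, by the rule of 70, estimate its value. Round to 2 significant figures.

roughly 71 trillion dollars

It doubles every 70/7.3 ≈ 9.59 years, so 29 years is 3.02 doublings.
2^3.02 ≈ 8.11; 8.7 × 8.11 ≈ 71 trillion dollars.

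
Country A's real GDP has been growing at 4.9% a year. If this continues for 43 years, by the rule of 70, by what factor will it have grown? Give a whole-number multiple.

approximately 8 times

70/4.9 ≈ 14.29 years per doubling.
43 years fits 3 doublings: 2^3 = 8.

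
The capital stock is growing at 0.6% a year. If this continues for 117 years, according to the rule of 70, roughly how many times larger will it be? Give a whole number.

Doubling time ≈ 70/0.6 = 116.67 years.
117/116.67 ≈ 1 doubling, so about 2^1 = 2×.

about 2 times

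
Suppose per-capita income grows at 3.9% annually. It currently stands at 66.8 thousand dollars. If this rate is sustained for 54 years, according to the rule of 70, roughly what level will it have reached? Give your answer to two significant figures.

540 thousand dollars

Doubling time ≈ 70/3.9 = 17.95 years.
54 years is 54/17.95 ≈ 3.01 doublings, a factor of 2^3.01 ≈ 8.06.
66.8 × 8.06 ≈ 540 thousand dollars.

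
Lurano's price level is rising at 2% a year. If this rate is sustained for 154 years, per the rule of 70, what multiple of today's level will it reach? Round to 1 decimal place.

Doubling time ≈ 70/2 = 35.00 years.
154 years / 35.00 ≈ 4.40 doublings → factor 2^4.40 ≈ 21.1.

roughly 21.1 times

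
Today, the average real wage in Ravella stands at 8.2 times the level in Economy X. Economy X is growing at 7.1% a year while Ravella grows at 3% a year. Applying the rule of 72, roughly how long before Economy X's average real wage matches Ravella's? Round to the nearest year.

The growth-rate gap is 7.1% − 3% = 4.1 percentage points.
So the ratio between them halves every 72/4.1 ≈ 17.56 years.
An 8.2 times gap takes log₂(8.2) ≈ 3.04 halvings to close: 3.04 × 17.56 ≈ 53 years.

about 53 years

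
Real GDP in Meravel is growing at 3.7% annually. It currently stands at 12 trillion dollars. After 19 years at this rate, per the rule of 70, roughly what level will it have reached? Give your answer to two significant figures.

≈ 24 trillion dollars

It doubles every 70/3.7 ≈ 18.92 years, so 19 years is 1.00 doublings.
2^1.00 ≈ 2.00; 12 × 2.00 ≈ 24 trillion dollars.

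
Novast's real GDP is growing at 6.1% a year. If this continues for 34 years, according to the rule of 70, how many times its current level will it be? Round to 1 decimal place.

about 7.8 times

Doubling time ≈ 70/6.1 = 11.48 years.
34 years / 11.48 ≈ 2.96 doublings → factor 2^2.96 ≈ 7.8.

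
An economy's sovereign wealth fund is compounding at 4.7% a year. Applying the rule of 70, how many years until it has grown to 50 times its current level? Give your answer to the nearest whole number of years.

around 84 years

At 4.7% it doubles every 70/4.7 ≈ 14.89 years.
Reaching 50× takes log₂(50) ≈ 5.64 doublings.
5.64 × 14.89 ≈ 84 years.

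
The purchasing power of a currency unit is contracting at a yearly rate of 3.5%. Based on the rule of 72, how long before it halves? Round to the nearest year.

about 21 years

The rule works in reverse for decay: 72/3.5 ≈ 20.57 years to halve.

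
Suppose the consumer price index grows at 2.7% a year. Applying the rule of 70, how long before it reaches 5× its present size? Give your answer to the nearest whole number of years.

One doubling takes 70/2.7 = 25.93 years.
5× is log₂ 5 ≈ 2.32 doublings, so ≈ 2.32 × 25.93 = 60 years.

around 60 years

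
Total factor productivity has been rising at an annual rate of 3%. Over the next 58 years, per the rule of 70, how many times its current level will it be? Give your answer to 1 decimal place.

≈ 5.6 times

Doubles every ≈ 23.33 years (70/3).
58 years is 2.49 doublings; 2^2.49 ≈ 5.6×.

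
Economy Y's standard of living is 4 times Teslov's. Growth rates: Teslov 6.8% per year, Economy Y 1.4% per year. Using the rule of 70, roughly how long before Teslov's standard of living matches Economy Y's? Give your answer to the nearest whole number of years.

around 26 years

What matters is the difference: 5.4 pp.
Rule of 70 on the gap: the ratio halves every 70/5.4 ≈ 12.96 years.
A 4 times gap closes after 2 halvings: 2 × 12.96 ≈ 26 years.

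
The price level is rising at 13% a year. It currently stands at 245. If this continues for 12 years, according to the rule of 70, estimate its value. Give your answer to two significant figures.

Doubling time ≈ 70/13 = 5.38 years.
12 years is 12/5.38 ≈ 2.23 doublings, a factor of 2^2.23 ≈ 4.69.
245 × 4.69 ≈ 1100.

about 1100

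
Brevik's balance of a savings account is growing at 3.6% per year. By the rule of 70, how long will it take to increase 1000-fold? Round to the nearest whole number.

≈ 194 years

One doubling takes 70/3.6 = 19.44 years.
1000× is log₂ 1000 ≈ 9.97 doublings, so ≈ 9.97 × 19.44 = 194 years.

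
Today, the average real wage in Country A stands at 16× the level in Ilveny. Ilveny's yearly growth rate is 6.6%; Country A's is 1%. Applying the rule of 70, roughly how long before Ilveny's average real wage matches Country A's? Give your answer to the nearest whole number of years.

approximately 50 years

The growth-rate gap is 6.6% − 1% = 5.6 percentage points.
So the ratio between them halves every 70/5.6 ≈ 12.50 years.
A 16× gap closes after 4 halvings: 4 × 12.50 ≈ 50 years.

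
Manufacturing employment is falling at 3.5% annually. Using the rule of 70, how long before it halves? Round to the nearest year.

Halving time ≈ 70 / 3.5 = 20.00 → 20 years.

roughly 20 years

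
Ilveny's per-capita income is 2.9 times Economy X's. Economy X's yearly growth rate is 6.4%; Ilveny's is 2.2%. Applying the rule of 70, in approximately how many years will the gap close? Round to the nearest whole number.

The growth-rate gap is 6.4% − 2.2% = 4.2 percentage points.
So the ratio between them halves every 70/4.2 ≈ 16.67 years.
A 2.9 times gap takes log₂(2.9) ≈ 1.54 halvings to close: 1.54 × 16.67 ≈ 26 years.

around 26 years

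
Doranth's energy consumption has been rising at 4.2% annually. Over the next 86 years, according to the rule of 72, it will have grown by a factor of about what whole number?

72/4.2 ≈ 17.14 years per doubling.
86 years fits 5 doublings: 2^5 = 32.

around 32 times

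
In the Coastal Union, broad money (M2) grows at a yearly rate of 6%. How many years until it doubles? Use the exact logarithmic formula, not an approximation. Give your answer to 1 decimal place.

11.9 years

t = ln(2) / ln(1 + 0.06) = 0.6931 / 0.058269 ≈ 11.89.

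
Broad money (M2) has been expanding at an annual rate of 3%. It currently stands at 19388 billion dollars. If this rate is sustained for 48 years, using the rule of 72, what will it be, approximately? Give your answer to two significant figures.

It doubles every 72/3 ≈ 24.00 years, so 48 years is 2.00 doublings.
2^2.00 ≈ 4.00; 19388 × 4.00 ≈ 78000 billion dollars.

78000 billion dollars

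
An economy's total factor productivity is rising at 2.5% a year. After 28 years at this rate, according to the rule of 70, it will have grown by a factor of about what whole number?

2 times

Doubling time ≈ 70/2.5 = 28.00 years.
28/28.00 ≈ 1 doubling, so about 2^1 = 2×.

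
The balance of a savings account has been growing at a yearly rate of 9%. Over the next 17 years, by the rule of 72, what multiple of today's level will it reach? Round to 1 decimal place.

Doubling time ≈ 72/9 = 8.00 years.
17 years / 8.00 ≈ 2.13 doublings → factor 2^2.13 ≈ 4.4.

roughly 4.4 times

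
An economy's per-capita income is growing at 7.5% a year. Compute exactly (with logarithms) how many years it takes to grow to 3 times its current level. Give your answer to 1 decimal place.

15.2 years

t = ln(3) / ln(1 + 0.075) = 1.0986 / 0.072321 ≈ 15.19.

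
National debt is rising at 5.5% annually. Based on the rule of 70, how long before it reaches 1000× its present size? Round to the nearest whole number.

about 127 years

One doubling takes 70/5.5 = 12.73 years.
Reaching 1000× takes log₂(1000) ≈ 9.97 doublings.
9.97 × 12.73 ≈ 127 years.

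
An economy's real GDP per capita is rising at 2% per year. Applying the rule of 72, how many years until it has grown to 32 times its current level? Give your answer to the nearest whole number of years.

approximately 180 years

One doubling takes 72/2 = 36.00 years.
Getting to 32× needs 5 doublings: 5 × 36.00 ≈ 180 years.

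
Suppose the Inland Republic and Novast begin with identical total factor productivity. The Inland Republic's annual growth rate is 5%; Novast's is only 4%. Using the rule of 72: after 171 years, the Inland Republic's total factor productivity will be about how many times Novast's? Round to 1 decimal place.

Rate gap = 5% − 4% = 1 point.
The ratio doubles every 72/1 ≈ 72.00 years.
171/72.00 ≈ 2.38 doublings → ratio ≈ 2^2.38 ≈ 5.2.

≈ 5.2 times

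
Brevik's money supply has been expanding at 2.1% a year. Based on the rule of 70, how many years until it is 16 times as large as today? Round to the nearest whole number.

about 133 years

One doubling takes 70/2.1 = 33.33 years.
16 = 2^4, so 4 doublings → 133 years.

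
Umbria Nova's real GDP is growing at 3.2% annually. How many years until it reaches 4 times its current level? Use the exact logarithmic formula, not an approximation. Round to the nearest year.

44 years

t = ln(4) / ln(1 + 0.032) = 1.3863 / 0.031499 ≈ 44.01.
≈ 44 years.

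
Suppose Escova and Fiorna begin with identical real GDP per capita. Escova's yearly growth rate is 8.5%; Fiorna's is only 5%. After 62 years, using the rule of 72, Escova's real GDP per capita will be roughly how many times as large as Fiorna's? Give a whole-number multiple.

around 8 times

Escova pulls ahead at 3.5 pp per year, so the ratio doubles every 72/3.5 ≈ 20.57 years.
In 62 years that's 3.01 doublings: 2^3.01 ≈ 8.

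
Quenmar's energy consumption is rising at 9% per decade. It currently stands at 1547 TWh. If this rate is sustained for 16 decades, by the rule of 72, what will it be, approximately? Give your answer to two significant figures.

It doubles every 72/9 ≈ 8.00 decades, so 16 decades is 2.00 doublings.
2^2.00 ≈ 4.00; 1547 × 4.00 ≈ 6200 TWh.

≈ 6200 TWh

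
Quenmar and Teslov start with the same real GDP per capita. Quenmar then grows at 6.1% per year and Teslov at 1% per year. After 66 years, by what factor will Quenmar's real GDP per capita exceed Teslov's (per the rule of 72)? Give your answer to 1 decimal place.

approximately 25.5 times

Only the 5.1-point difference matters.
72/5.1 ≈ 14.12 years per doubling of the ratio; 66 years gives 4.67 doublings, so ≈ 25.5×.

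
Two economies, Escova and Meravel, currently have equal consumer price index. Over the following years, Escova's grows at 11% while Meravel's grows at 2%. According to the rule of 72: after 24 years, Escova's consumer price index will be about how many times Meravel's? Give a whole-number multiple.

Only the 9-point difference matters.
72/9 ≈ 8.00 years per doubling of the ratio; 24 years gives 3.00 doublings, so ≈ 8×.

around 8 times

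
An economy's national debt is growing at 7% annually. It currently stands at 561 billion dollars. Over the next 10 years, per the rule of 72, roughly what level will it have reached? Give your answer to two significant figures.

Doubling time ≈ 72/7 = 10.29 years.
10 years is 10/10.29 ≈ 0.97 doublings, a factor of 2^0.97 ≈ 1.96.
561 × 1.96 ≈ 1100 billion dollars.

≈ 1100 billion dollars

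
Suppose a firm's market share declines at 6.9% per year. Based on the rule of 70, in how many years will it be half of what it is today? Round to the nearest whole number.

Halving time ≈ 70 / 6.9 = 10.14 → 10 years.

≈ 10 years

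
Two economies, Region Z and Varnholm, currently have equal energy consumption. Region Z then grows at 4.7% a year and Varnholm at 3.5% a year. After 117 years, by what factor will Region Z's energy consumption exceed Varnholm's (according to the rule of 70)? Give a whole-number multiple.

Rate gap = 4.7% − 3.5% = 1.2 points.
The ratio doubles every 70/1.2 ≈ 58.33 years.
117/58.33 ≈ 2.01 doublings → ratio ≈ 2^2.01 ≈ 4.

≈ 4 times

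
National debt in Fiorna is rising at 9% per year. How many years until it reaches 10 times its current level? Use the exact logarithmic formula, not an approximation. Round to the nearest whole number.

t = ln(10) / ln(1 + 0.09) = 2.3026 / 0.086178 ≈ 26.72.
≈ 27 years.

27 years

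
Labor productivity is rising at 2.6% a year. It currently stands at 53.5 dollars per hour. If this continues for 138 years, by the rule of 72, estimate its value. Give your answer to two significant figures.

approximately 1700 dollars per hour

It doubles every 72/2.6 ≈ 27.69 years, so 138 years is 4.98 doublings.
2^4.98 ≈ 31.56; 53.5 × 31.56 ≈ 1700 dollars per hour.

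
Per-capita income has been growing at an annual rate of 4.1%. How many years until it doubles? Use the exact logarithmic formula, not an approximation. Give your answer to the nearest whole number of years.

t = ln(2) / ln(1 + 0.041) = 0.6931 / 0.040182 ≈ 17.25.
≈ 17 years.

17 years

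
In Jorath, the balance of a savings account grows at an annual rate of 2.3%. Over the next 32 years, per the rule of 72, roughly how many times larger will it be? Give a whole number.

2 times

72/2.3 ≈ 31.30 years per doubling.
32 years fits 1 doubling: 2^1 = 2.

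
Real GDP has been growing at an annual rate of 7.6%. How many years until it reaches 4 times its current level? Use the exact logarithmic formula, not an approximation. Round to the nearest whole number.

19 years

t = ln(4) / ln(1 + 0.076) = 1.3863 / 0.073250 ≈ 18.93.
≈ 19 years.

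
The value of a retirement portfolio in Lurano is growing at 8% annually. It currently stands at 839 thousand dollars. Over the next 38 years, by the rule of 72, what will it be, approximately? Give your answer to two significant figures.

approximately 16000 thousand dollars

Doubling time ≈ 72/8 = 9.00 years.
38 years is 38/9.00 ≈ 4.22 doublings, a factor of 2^4.22 ≈ 18.64.
839 × 18.64 ≈ 16000 thousand dollars.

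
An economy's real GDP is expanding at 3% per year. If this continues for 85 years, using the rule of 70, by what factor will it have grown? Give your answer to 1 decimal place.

Doubling time ≈ 70/3 = 23.33 years.
85 years / 23.33 ≈ 3.64 doublings → factor 2^3.64 ≈ 12.5.

roughly 12.5 times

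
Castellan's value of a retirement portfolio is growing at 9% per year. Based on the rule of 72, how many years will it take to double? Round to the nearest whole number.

72/9 ≈ 8.00, so it doubles roughly every 8 years.

≈ 8 years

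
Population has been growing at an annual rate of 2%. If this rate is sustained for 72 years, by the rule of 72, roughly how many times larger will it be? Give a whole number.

Doubling time ≈ 72/2 = 36.00 years.
72/36.00 ≈ 2 doublings, so about 2^2 = 4×.

approximately 4 times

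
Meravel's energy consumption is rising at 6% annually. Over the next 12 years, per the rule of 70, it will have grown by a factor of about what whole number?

around 2 times

70/6 ≈ 11.67 years per doubling.
12 years fits 1 doubling: 2^1 = 2.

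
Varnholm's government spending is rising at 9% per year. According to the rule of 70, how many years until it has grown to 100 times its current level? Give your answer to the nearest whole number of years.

At 9% it doubles every 70/9 ≈ 7.78 years.
Reaching 100× takes log₂(100) ≈ 6.64 doublings.
6.64 × 7.78 ≈ 52 years.

around 52 years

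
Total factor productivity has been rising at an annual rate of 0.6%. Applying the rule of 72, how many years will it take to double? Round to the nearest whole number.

Doubling time ≈ 72 / 0.6 = 120.00 years.

≈ 120 years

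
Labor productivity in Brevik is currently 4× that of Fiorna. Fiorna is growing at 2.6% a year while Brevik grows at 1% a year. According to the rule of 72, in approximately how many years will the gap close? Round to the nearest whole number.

Fiorna gains on Brevik at 2.6% − 1% = 1.6 points a year.
At that relative rate the gap halves every 72/1.6 ≈ 45.00 years.
A 4× gap closes after 2 halvings: 2 × 45.00 ≈ 90 years.

90 years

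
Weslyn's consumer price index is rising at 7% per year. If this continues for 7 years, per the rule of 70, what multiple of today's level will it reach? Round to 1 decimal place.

approximately 1.6 times

Doubles every ≈ 10.00 years (70/7).
7 years is 0.70 doublings; 2^0.70 ≈ 1.6×.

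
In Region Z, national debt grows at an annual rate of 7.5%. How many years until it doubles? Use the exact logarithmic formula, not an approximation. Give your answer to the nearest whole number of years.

10 years

t = ln(2) / ln(1 + 0.075) = 0.6931 / 0.072321 ≈ 9.58.
≈ 10 years.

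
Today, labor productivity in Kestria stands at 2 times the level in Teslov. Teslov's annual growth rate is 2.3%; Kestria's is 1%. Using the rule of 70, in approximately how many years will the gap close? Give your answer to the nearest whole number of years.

approximately 54 years

What matters is the difference: 1.3 pp.
Rule of 70 on the gap: the ratio halves every 70/1.3 ≈ 53.85 years.
A 2 times gap closes after 1 halving: 1 × 53.85 ≈ 54 years.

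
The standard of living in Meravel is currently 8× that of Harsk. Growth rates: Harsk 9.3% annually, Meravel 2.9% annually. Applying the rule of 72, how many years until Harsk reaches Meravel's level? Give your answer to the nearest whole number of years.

The growth-rate gap is 9.3% − 2.9% = 6.4 percentage points.
So the ratio between them halves every 72/6.4 ≈ 11.25 years.
An 8× gap closes after 3 halvings: 3 × 11.25 ≈ 34 years.

around 34 years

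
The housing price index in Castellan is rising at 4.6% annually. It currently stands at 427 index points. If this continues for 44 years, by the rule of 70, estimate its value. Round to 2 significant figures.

around 3200 index points

Doubling time ≈ 70/4.6 = 15.22 years.
44 years is 44/15.22 ≈ 2.89 doublings, a factor of 2^2.89 ≈ 7.41.
427 × 7.41 ≈ 3200 index points.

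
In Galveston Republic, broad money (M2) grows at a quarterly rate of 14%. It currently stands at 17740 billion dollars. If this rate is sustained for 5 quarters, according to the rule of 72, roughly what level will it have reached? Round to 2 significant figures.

≈ 35000 billion dollars

Doubling time ≈ 72/14 = 5.14 quarters.
5 quarters is 5/5.14 ≈ 0.97 doublings, a factor of 2^0.97 ≈ 1.96.
17740 × 1.96 ≈ 35000 billion dollars.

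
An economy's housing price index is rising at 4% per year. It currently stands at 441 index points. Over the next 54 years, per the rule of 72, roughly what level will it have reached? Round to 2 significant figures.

It doubles every 72/4 ≈ 18.00 years, so 54 years is 3.00 doublings.
2^3.00 ≈ 8.00; 441 × 8.00 ≈ 3500 index points.

about 3500 index points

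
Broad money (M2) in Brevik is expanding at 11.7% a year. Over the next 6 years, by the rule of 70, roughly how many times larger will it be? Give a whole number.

70/11.7 ≈ 5.98 years per doubling.
6 years fits 1 doubling: 2^1 = 2.

roughly 2 times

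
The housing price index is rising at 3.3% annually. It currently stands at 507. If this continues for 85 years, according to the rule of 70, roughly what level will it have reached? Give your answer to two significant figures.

Doubling time ≈ 70/3.3 = 21.21 years.
85 years is 85/21.21 ≈ 4.01 doublings, a factor of 2^4.01 ≈ 16.11.
507 × 16.11 ≈ 8200.

roughly 8200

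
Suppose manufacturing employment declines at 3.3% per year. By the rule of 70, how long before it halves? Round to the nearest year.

The rule works in reverse for decay: 70/3.3 ≈ 21.21 years to halve.

≈ 21 years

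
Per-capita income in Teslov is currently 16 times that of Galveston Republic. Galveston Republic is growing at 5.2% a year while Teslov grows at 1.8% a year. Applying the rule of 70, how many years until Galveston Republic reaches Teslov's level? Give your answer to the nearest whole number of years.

about 82 years

The growth-rate gap is 5.2% − 1.8% = 3.4 percentage points.
So the ratio between them halves every 70/3.4 ≈ 20.59 years.
A 16 times gap closes after 4 halvings: 4 × 20.59 ≈ 82 years.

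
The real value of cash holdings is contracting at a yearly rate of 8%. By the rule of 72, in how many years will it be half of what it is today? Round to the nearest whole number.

Falling at 8%, it halves about every 72/8 = 9.00 years.

approximately 9 years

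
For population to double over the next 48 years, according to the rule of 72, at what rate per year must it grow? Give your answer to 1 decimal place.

about 1.5% per year

72 / 48 ≈ 1.50, so about 1.5% per year.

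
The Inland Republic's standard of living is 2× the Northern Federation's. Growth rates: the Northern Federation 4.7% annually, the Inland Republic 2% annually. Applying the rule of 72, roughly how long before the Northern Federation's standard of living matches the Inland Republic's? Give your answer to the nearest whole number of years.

about 27 years

What matters is the difference: 2.7 pp.
Rule of 72 on the gap: the ratio halves every 72/2.7 ≈ 26.67 years.
A 2× gap closes after 1 halving: 1 × 26.67 ≈ 27 years.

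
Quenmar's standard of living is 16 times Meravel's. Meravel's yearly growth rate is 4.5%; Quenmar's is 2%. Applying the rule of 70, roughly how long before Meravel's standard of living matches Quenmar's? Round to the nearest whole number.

about 112 years

The growth-rate gap is 4.5% − 2% = 2.5 percentage points.
So the ratio between them halves every 70/2.5 ≈ 28.00 years.
A 16 times gap closes after 4 halvings: 4 × 28.00 ≈ 112 years.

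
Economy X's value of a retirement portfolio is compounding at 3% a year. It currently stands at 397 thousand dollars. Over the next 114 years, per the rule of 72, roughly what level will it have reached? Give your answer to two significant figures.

around 11000 thousand dollars

Doubling time ≈ 72/3 = 24.00 years.
114 years is 114/24.00 ≈ 4.75 doublings, a factor of 2^4.75 ≈ 26.91.
397 × 26.91 ≈ 11000 thousand dollars.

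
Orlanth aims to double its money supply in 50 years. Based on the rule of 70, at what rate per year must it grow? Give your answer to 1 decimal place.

about 1.4%

70 / 50 ≈ 1.40, so about 1.4% per year.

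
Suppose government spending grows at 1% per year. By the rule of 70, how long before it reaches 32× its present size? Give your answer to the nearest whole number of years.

roughly 350 years

Doubling time ≈ 70/1 = 70.00 years.
32× is 5 doublings, so 5 × 70.00 ≈ 350 years.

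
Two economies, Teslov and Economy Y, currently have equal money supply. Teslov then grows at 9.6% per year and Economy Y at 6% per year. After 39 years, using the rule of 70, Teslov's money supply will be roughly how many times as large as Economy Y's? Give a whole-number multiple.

Only the 3.6-point difference matters.
70/3.6 ≈ 19.44 years per doubling of the ratio; 39 years gives 2.01 doublings, so ≈ 4×.

≈ 4 times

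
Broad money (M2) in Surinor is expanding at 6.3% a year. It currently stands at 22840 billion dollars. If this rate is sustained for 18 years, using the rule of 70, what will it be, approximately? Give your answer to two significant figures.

It doubles every 70/6.3 ≈ 11.11 years, so 18 years is 1.62 doublings.
2^1.62 ≈ 3.07; 22840 × 3.07 ≈ 70000 billion dollars.

about 70000 billion dollars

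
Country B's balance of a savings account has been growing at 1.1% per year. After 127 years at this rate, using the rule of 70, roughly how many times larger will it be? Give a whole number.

4 times

Doubling time ≈ 70/1.1 = 63.64 years.
127/63.64 ≈ 2 doublings, so about 2^2 = 4×.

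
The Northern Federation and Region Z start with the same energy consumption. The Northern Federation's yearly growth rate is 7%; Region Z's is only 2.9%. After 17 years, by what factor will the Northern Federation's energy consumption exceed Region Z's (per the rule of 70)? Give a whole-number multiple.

about 2 times

the Northern Federation pulls ahead at 4.1 pp per year, so the ratio doubles every 70/4.1 ≈ 17.07 years.
In 17 years that's 1.00 doublings: 2^1.00 ≈ 2.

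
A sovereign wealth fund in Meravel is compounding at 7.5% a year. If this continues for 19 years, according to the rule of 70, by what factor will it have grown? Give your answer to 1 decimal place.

around 4.1 times

Doubling time ≈ 70/7.5 = 9.33 years.
19 years / 9.33 ≈ 2.04 doublings → factor 2^2.04 ≈ 4.1.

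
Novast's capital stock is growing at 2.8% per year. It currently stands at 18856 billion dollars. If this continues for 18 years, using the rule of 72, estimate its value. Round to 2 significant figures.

about 31000 billion dollars

It doubles every 72/2.8 ≈ 25.71 years, so 18 years is 0.70 doublings.
2^0.70 ≈ 1.62; 18856 × 1.62 ≈ 31000 billion dollars.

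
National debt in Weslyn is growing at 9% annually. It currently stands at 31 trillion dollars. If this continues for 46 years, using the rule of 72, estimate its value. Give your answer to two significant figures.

about 1700 trillion dollars

Doubling time ≈ 72/9 = 8.00 years.
46 years is 46/8.00 ≈ 5.75 doublings, a factor of 2^5.75 ≈ 53.82.
31 × 53.82 ≈ 1700 trillion dollars.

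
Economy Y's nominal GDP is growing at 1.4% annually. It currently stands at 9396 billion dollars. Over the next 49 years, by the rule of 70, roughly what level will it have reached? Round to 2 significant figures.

about 19000 billion dollars

Doubling time ≈ 70/1.4 = 50.00 years.
49 years is 49/50.00 ≈ 0.98 doublings, a factor of 2^0.98 ≈ 1.97.
9396 × 1.97 ≈ 19000 billion dollars.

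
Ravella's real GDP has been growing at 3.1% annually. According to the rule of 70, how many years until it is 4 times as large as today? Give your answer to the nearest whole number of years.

≈ 45 years

At 3.1% it doubles every 70/3.1 ≈ 22.58 years.
Getting to 4× needs 2 doublings: 2 × 22.58 ≈ 45 years.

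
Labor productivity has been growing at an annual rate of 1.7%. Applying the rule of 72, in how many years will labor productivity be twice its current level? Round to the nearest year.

approximately 42 years

72/1.7 ≈ 42.35, so it doubles roughly every 42 years.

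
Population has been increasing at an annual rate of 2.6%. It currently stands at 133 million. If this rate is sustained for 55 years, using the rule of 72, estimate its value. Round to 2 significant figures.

530 million

It doubles every 72/2.6 ≈ 27.69 years, so 55 years is 1.99 doublings.
2^1.99 ≈ 3.97; 133 × 3.97 ≈ 530 million.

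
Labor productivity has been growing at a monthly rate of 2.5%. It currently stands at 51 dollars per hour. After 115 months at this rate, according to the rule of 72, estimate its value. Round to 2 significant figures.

around 810 dollars per hour

It doubles every 72/2.5 ≈ 28.80 months, so 115 months is 3.99 doublings.
2^3.99 ≈ 15.89; 51 × 15.89 ≈ 810 dollars per hour.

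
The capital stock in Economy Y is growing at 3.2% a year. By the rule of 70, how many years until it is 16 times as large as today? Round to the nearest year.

about 88 years

One doubling takes 70/3.2 = 21.88 years.
16× is 4 doublings, so 4 × 21.88 ≈ 88 years.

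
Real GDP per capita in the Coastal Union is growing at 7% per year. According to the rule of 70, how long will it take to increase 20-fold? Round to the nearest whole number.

One doubling takes 70/7 = 10.00 years.
20× is log₂ 20 ≈ 4.32 doublings, so ≈ 4.32 × 10.00 = 43 years.

roughly 43 years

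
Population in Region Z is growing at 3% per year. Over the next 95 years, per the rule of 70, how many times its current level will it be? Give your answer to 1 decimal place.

Doubles every ≈ 23.33 years (70/3).
95 years is 4.07 doublings; 2^4.07 ≈ 16.8×.

roughly 16.8 times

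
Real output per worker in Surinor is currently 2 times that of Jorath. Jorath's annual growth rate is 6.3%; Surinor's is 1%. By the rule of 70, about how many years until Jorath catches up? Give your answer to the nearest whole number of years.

13 years

What matters is the difference: 5.3 pp.
Rule of 70 on the gap: the ratio halves every 70/5.3 ≈ 13.21 years.
A 2 times gap closes after 1 halving: 1 × 13.21 ≈ 13 years.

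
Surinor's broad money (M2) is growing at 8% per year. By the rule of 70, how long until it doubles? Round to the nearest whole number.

about 9 years

70/8 ≈ 8.75, so it doubles roughly every 9 years.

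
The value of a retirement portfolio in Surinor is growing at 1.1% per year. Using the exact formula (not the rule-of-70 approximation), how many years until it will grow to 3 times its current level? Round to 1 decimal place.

100.4 years

t = ln(3) / ln(1 + 0.011) = 1.0986 / 0.010940 ≈ 100.42.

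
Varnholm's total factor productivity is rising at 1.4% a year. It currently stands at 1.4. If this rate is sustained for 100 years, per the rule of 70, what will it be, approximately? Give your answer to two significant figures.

Doubling time ≈ 70/1.4 = 50.00 years.
100 years is 100/50.00 ≈ 2.00 doublings, a factor of 2^2.00 ≈ 4.00.
1.4 × 4.00 ≈ 5.6.

about 5.6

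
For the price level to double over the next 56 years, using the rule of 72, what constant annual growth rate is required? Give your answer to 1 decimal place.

72 / 56 ≈ 1.29, so about 1.3% annually.

≈ 1.3%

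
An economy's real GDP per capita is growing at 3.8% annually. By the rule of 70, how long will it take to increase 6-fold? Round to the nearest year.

Doubling time ≈ 70/3.8 = 18.42 years.
6× is log₂ 6 ≈ 2.58 doublings, so ≈ 2.58 × 18.42 = 48 years.

≈ 48 years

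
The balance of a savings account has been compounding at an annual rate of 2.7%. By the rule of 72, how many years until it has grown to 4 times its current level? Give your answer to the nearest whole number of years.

≈ 53 years

Doubling time ≈ 72/2.7 = 26.67 years.
4× is 2 doublings, so 2 × 26.67 ≈ 53 years.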